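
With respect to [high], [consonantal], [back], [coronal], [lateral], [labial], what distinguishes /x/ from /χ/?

/x/ is the voiceless velar fricative and /χ/ is the voiceless uvular fricative. Both are [+consonantal], [+back], [−coronal], [−lateral], [−labial]. /x/ is [+high] while /χ/ is [−high], so the distinguishing feature is [high].

[high]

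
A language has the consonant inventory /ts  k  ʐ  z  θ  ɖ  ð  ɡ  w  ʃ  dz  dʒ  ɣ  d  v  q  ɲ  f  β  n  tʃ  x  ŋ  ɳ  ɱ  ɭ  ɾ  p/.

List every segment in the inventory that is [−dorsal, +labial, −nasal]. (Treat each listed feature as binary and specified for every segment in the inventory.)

v, f, β, p

Eliminate segments failing any feature: /ts, ʐ, z, θ, ɖ, ð, ʃ, dz, dʒ, d, n, tʃ, ɳ, ɭ, ɾ/ are [−labial]; /k, ɡ, w, ɣ, q, ɲ, x, ŋ/ are [+dorsal]; /ɱ/ is [+nasal]. The remaining /v, f, β, p/ satisfy [−dorsal], [+labial], [−nasal].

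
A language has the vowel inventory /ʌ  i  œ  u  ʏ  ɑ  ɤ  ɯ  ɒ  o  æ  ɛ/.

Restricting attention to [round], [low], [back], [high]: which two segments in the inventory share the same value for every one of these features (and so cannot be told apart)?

ɤ, ʌ

/ɤ/ (mid back unrounded tense vowel) and /ʌ/ (mid back unrounded lax vowel) are both [-round], [-low], [+back], [-high], so none of the listed features separates them. (They do differ in [tense], which is not among the given features.) Every other pair in the inventory differs on at least one listed feature.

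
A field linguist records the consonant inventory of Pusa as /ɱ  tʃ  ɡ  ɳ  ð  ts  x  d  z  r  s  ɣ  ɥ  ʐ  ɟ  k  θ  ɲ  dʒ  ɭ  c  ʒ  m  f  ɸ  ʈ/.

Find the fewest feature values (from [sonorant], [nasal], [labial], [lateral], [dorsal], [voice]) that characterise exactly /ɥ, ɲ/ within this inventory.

The class [+sonorant], [+dorsal] has exactly /ɥ, ɲ/ as its extension in this inventory. No smaller conjunction from the listed features achieves this: [+dorsal] alone would also admit /ɡ, x, ɣ, ɟ, …/; [+sonorant] alone would also admit /ɱ, ɳ, r, ɭ, …/; and checking the remaining single features turns up none with this extension.

[+sonorant, +dorsal]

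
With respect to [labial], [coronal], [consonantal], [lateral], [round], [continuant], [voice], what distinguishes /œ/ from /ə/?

/œ/ (mid front rounded lax vowel) and /ə/ (mid central vowel (schwa)) agree on [−coronal], [−consonantal], [−lateral], [+continuant], [+voice]. They differ on [labial] (/œ/ [+], /ə/ [−]), [round] (/œ/ [+], /ə/ [−]).

[labial], [round]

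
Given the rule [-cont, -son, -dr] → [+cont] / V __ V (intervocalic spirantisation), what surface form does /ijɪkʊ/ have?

[ijɪxʊ]

Only /k/ occurs between two vowels (/ɪ/ __ /ʊ/) and matches the structural description. It is a voiceless velar stop, so [-cont, -son, -dr] holds; changing it to [+continuant] with all other features held fixed yields /x/ (voiceless velar fricative). No other segment meets both the structural description and the environment, so the output is [ijɪxʊ].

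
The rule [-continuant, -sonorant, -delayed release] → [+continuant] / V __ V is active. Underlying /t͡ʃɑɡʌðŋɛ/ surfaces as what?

[t͡ʃɑɣʌðŋɛ]

The only segment in the rule's environment that also matches [-continuant, -sonorant, -delayed release] is /ɡ/. Applying [+continuant] turns the voiced velar stop into /ɣ/ (voiced velar fricative), giving [t͡ʃɑɣʌðŋɛ].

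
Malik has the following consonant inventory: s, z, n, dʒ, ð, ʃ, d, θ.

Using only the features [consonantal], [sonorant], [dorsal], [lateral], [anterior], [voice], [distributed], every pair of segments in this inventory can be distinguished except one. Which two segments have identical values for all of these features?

On the given features, /d/ and /z/ have an identical profile: [+consonantal], [−sonorant], [−dorsal], [−lateral], [+anterior], [+voice], [−distributed]. No other two segments in the inventory coincide on all 7 features. (They do differ in [continuant] and [strident], which are not among the given features.)

d, z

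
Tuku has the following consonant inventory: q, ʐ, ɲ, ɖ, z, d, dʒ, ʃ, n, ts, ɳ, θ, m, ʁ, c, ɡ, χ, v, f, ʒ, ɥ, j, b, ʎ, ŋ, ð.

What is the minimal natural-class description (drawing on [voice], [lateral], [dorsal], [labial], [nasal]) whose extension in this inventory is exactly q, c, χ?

The class [−voice], [+dorsal] has exactly /q, c, χ/ as its extension in this inventory. No smaller conjunction from the listed features achieves this: [+dorsal] alone would also admit /ɲ, ʁ, ɡ, ɥ, …/; [−voice] alone would also admit /ʃ, ts, θ, f/; and checking the remaining single features turns up none with this extension.

[−voice, +dorsal]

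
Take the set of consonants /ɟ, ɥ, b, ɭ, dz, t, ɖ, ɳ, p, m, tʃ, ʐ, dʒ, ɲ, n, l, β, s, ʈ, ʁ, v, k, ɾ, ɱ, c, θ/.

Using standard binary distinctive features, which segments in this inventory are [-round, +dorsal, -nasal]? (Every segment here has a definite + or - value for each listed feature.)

Checking each segment against [-round], [+dorsal], [-nasal]: /ɟ/ (voiced palatal stop), /ʁ/ (voiced uvular fricative), /k/ (voiceless velar stop), /c/ (voiceless palatal stop) satisfy every feature; every other segment in the inventory fails at least one.

ɟ, ʁ, k, c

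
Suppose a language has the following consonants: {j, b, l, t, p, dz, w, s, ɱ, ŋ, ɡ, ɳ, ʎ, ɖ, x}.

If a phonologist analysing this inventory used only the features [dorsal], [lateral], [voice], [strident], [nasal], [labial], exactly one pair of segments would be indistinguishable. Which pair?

ɡ, j

/ɡ/ (voiced velar stop) and /j/ (palatal glide) are both [+dorsal], [−lateral], [+voice], [−strident], [−nasal], [−labial], so none of the listed features separates them. (They do differ in [sonorant], [continuant] and [back], which are not among the given features.) Every other pair in the inventory differs on at least one listed feature.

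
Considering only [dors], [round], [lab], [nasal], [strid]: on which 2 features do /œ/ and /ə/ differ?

[labial], [round]

/œ/ is the mid front rounded lax vowel and /ə/ is the mid central vowel (schwa). Both are [+dorsal], [−nasal], [−strident]. /œ/ is [+labial] while /ə/ is [−labial]; /œ/ is [+round] while /ə/ is [−round], so the distinguishing features are [labial], [round].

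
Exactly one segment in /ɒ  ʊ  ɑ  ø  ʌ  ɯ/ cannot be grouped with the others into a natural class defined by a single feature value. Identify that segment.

ø

The remaining segments after removing /ø/ share [+back]; /ø/ (mid front rounded tense vowel) is [-back]. For every other candidate removal, the leftover set fails to share any single feature value that the removed segment lacks.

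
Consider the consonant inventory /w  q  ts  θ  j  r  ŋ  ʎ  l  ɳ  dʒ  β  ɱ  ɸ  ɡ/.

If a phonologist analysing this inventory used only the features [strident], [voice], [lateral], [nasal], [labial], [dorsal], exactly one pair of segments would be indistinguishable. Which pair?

ɡ, j

On the given features, /ɡ/ and /j/ have an identical profile: [-strident], [+voice], [-lateral], [-nasal], [-labial], [+dorsal]. No other two segments in the inventory coincide on all 6 features. (They do differ in [sonorant], [continuant] and [back], which are not among the given features.)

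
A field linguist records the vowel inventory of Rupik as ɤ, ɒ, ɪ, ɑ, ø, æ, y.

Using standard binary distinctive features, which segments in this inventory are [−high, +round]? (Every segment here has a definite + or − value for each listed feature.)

Eliminate segments failing any feature: /ɤ, ɑ, æ/ are [−round]; /ɪ, y/ are [+high]. The remaining /ɒ, ø/ satisfy [−high], [+round].

ɒ, ø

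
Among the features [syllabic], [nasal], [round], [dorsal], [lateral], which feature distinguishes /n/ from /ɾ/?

[nasal]

/n/ is the alveolar nasal and /ɾ/ is the alveolar tap. Both are [-syllabic], [-round], [-dorsal], [-lateral]. /n/ is [+nasal] while /ɾ/ is [-nasal], so the distinguishing feature is [nasal].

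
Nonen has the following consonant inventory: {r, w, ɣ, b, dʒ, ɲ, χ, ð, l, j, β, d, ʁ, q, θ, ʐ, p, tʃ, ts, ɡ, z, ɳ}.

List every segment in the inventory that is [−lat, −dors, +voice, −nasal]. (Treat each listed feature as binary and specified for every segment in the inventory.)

r, b, dʒ, ð, β, d, ʐ, z

Among the inventory, the [−lateral] segments are /r, w, ɣ, b, dʒ, ɲ, χ, ð, j, β, d, ʁ, q, θ, ʐ, p, tʃ, ts, ɡ, z, ɳ/.
Of those, [−dorsal] gives /r, b, dʒ, ð, β, d, θ, ʐ, p, tʃ, ts, z, ɳ/.
Then [+voice] gives /r, b, dʒ, ð, β, d, ʐ, z, ɳ/.
Intersecting with [−nasal] leaves /r, b, dʒ, ð, β, d, ʐ, z/.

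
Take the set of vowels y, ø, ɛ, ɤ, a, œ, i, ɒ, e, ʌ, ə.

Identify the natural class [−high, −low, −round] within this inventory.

ɛ, ɤ, e, ʌ, ə

The [−high] segments are /ø, ɛ, ɤ, a, œ, ɒ, e, ʌ, ə/.
Then [−low] gives /ø, ɛ, ɤ, œ, e, ʌ, ə/.
Within that set, [−round] leaves /ɛ, ɤ, e, ʌ, ə/.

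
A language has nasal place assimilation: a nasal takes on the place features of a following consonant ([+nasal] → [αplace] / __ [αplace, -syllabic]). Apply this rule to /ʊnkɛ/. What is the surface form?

[ʊŋkɛ]

In /ʊnkɛ/, the nasal /n/ precedes /k/, which is [+dorsal]. The nasal assimilates in place, becoming the [+dorsal] nasal /ŋ/. The surface form is [ʊŋkɛ].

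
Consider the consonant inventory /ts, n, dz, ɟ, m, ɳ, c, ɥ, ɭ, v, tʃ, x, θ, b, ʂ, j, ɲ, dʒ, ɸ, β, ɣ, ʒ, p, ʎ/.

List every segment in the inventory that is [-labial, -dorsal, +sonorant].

n, ɳ, ɭ

Checking each segment against [-labial], [-dorsal], [+sonorant]: /n/ (alveolar nasal), /ɳ/ (retroflex nasal), /ɭ/ (retroflex lateral approximant) satisfy every feature; every other segment in the inventory fails at least one.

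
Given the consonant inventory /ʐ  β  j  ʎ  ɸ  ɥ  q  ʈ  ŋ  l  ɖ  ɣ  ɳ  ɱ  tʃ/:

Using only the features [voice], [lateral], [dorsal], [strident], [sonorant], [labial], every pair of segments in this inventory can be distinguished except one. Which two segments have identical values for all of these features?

j, ŋ

Both /j/ and /ŋ/ are [+voice], [−lateral], [+dorsal], [−strident], [+sonorant], [−labial]. Since the list omits [nasal], [continuant] and [back] — which do distinguish the palatal glide from the velar nasal — this pair collapses; all other pairs remain distinct.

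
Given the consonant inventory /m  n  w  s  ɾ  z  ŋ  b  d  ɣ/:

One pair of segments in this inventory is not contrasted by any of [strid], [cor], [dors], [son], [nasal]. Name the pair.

Both /z/ and /s/ are [+strident], [+coronal], [−dorsal], [−sonorant], [−nasal]. Since the list omits [voice] — which does distinguish the voiced alveolar fricative from the voiceless alveolar fricative — this pair collapses; all other pairs remain distinct.

z, s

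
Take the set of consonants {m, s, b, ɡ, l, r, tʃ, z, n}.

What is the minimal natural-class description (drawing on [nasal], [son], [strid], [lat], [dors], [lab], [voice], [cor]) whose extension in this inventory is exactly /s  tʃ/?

/s, tʃ/ are exactly the [-voice] segments in the inventory, so a single feature suffices.

[-voice]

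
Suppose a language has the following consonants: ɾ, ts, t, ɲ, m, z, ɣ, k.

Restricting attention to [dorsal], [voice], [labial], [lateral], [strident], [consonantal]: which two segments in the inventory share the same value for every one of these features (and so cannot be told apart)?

ɣ, ɲ

Both /ɣ/ and /ɲ/ are [+dorsal], [+voice], [−labial], [−lateral], [−strident], [+consonantal]. Since the list omits [sonorant], [nasal], [continuant] and [back] — which do distinguish the voiced velar fricative from the palatal nasal — this pair collapses; all other pairs remain distinct.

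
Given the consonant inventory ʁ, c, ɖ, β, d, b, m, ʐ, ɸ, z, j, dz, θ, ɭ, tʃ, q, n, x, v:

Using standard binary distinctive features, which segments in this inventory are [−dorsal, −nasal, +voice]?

First, the [−dorsal] segments are /ɖ, β, d, b, m, ʐ, ɸ, z, dz, θ, ɭ, tʃ, n, v/.
Then [−nasal] gives /ɖ, β, d, b, ʐ, ɸ, z, dz, θ, ɭ, tʃ, v/.
Among these, [+voice] leaves /ɖ, β, d, b, ʐ, z, dz, ɭ, v/.

ɖ, β, d, b, ʐ, z, dz, ɭ, v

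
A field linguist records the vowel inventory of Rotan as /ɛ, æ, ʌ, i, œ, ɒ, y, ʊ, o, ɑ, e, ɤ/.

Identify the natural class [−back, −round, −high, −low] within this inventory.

ɛ, e

Eliminate segments failing any feature: /æ/ is [+low]; /ʌ, ɒ, ʊ, o, ɑ, ɤ/ are [+back]; /i/ is [+high]; /œ, y/ are [+round]. The remaining /ɛ, e/ satisfy [−back], [−round], [−high], [−low].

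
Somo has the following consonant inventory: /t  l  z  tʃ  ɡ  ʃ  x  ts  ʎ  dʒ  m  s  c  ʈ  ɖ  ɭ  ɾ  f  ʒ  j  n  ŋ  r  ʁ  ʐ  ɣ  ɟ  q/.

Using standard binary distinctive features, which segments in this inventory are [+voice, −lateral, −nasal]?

The [+voice] segments are /l, z, ɡ, ʎ, dʒ, m, ɖ, ɭ, ɾ, ʒ, j, n, ŋ, r, ʁ, ʐ, ɣ, ɟ/.
Then [−lateral] gives /z, ɡ, dʒ, m, ɖ, ɾ, ʒ, j, n, ŋ, r, ʁ, ʐ, ɣ, ɟ/.
Within that set, [−nasal] leaves /z, ɡ, dʒ, ɖ, ɾ, ʒ, j, r, ʁ, ʐ, ɣ, ɟ/.

z, ɡ, dʒ, ɖ, ɾ, ʒ, j, r, ʁ, ʐ, ɣ, ɟ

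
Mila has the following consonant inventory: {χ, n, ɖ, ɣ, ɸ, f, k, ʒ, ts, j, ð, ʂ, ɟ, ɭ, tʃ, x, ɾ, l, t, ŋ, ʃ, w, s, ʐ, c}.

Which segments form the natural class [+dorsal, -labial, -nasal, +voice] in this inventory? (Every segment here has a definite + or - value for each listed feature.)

First, the [+dorsal] segments are /χ, ɣ, k, j, ɟ, x, ŋ, w, c/.
Of those, [-labial] gives /χ, ɣ, k, j, ɟ, x, ŋ, c/.
Within that set, [-nasal] gives /χ, ɣ, k, j, ɟ, x, c/.
Of those, [+voice] leaves /ɣ, j, ɟ/.

ɣ, j, ɟ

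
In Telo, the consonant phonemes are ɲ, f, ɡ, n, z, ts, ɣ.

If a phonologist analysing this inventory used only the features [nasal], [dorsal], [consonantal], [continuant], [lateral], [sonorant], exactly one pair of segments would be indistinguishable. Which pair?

z, f

On the given features, /z/ and /f/ have an identical profile: [−nasal], [−dorsal], [+consonantal], [+continuant], [−lateral], [−sonorant]. No other two segments in the inventory coincide on all 6 features. (They do differ in [voice], [labial] and [coronal], which are not among the given features.)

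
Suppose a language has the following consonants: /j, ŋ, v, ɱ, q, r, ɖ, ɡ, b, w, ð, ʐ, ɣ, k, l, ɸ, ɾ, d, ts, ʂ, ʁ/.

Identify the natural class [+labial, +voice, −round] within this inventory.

The [+labial] segments are /v, ɱ, b, w, ɸ/.
Of those, [+voice] gives /v, ɱ, b, w/.
Of those, [−round] leaves /v, ɱ, b/.

v, ɱ, b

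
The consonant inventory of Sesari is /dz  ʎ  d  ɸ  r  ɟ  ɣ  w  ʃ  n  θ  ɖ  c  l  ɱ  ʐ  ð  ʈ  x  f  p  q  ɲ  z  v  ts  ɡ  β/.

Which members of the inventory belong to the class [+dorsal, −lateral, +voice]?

ɟ, ɣ, w, ɲ, ɡ

Checking each segment against [+dorsal], [−lateral], [+voice]: /ɟ/ (voiced palatal stop), /ɣ/ (voiced velar fricative), /w/ (labial-velar glide), /ɲ/ (palatal nasal), /ɡ/ (voiced velar stop) satisfy every feature; every other segment in the inventory fails at least one.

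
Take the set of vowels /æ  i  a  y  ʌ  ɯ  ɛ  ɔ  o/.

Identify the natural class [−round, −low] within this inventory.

i, ʌ, ɯ, ɛ

Eliminate segments failing any feature: /æ, a/ are [+low]; /y, ɔ, o/ are [+round]. The remaining /i, ʌ, ɯ, ɛ/ satisfy [−round], [−low].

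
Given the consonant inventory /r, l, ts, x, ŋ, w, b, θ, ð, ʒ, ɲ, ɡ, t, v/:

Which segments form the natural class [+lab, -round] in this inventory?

Eliminate segments failing any feature: /r, l, ts, x, ŋ, θ, ð, ʒ, ɲ, ɡ, t/ are [-labial]; /w/ is [+round]. The remaining /b, v/ satisfy [+labial], [-round].

b, v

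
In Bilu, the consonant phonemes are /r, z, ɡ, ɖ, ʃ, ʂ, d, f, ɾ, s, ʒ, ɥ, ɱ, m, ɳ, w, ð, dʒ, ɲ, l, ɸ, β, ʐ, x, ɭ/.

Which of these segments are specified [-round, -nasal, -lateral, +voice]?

Eliminate segments failing any feature: /ʃ, ʂ, f, s, ɸ, x/ are [-voice]; /ɥ, w/ are [+round]; /ɱ, m, ɳ, ɲ/ are [+nasal]; /l, ɭ/ are [+lateral]. The remaining /r, z, ɡ, ɖ, d, ɾ, ʒ, ð, dʒ, β, ʐ/ satisfy [-round], [-nasal], [-lateral], [+voice].

r, z, ɡ, ɖ, d, ɾ, ʒ, ð, dʒ, β, ʐ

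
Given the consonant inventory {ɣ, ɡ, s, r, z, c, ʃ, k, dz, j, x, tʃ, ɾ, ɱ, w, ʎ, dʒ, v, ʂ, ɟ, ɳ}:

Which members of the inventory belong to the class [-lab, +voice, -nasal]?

Checking each segment against [-labial], [+voice], [-nasal]: /ɣ/ (voiced velar fricative), /ɡ/ (voiced velar stop), /r/ (alveolar trill), /z/ (voiced alveolar fricative), /dz/ (voiced alveolar affricate), /j/ (palatal glide), among others, satisfy every feature; every other segment in the inventory fails at least one.

ɣ, ɡ, r, z, dz, j, ɾ, ʎ, dʒ, ɟ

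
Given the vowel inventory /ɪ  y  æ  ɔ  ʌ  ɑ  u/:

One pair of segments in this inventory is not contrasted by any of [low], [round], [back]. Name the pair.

u, ɔ

On the given features, /u/ and /ɔ/ have an identical profile: [-low], [+round], [+back]. No other two segments in the inventory coincide on all 3 features. (They do differ in [high] and [tense], which are not among the given features.)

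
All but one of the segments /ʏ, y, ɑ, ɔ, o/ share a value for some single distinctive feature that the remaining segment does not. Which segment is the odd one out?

The remaining segments after removing /ɑ/ share [+round]; /ɑ/ (low back unrounded vowel) is [−round]. For every other candidate removal, the leftover set fails to share any single feature value that the removed segment lacks.

ɑ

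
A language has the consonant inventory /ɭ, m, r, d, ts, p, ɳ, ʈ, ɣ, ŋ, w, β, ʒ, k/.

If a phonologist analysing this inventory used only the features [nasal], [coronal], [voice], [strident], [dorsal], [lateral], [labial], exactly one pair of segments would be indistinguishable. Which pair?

r, d

On the given features, /r/ and /d/ have an identical profile: [−nasal], [+coronal], [+voice], [−strident], [−dorsal], [−lateral], [−labial]. No other two segments in the inventory coincide on all 7 features. (They do differ in [sonorant] and [continuant], which are not among the given features.)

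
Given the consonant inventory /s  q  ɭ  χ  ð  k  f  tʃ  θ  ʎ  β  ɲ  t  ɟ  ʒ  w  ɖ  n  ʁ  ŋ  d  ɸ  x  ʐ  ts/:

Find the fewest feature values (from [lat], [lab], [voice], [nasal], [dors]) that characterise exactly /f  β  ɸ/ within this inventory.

/f, β, ɸ/ are all [+labial], [−dorsal], and no other segment in the inventory matches both values. Dropping any one of them over-generates: [−dorsal] alone would also admit /s, ɭ, ð, tʃ, …/; [+labial] alone would also admit /w/. No other single listed feature picks out exactly this set either, so fewer than two features will not do.

[+lab, −dors]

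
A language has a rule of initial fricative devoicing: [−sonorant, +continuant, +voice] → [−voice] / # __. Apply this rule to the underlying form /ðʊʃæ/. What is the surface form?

/ð/ satisfies [−sonorant, +continuant, +voice] and sits in # __. The [−voice] counterpart of the voiced dental fricative is /θ/. Other segments in /ðʊʃæ/ either fail the structural description or are not in the environment, so the surface form is [θʊʃæ].

[θʊʃæ]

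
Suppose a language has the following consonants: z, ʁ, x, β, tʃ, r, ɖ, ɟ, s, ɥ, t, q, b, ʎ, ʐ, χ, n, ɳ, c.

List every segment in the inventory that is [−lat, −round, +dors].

Checking each segment against [−lateral], [−round], [+dorsal]: /ʁ/ (voiced uvular fricative), /x/ (voiceless velar fricative), /ɟ/ (voiced palatal stop), /q/ (voiceless uvular stop), /χ/ (voiceless uvular fricative), /c/ (voiceless palatal stop) satisfy every feature; every other segment in the inventory fails at least one.

ʁ, x, ɟ, q, χ, c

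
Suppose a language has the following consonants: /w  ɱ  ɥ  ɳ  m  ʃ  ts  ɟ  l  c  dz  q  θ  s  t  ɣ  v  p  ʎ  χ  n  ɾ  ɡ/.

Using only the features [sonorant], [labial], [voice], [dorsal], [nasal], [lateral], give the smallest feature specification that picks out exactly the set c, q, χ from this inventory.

The class [−voice], [+dorsal] has exactly /c, q, χ/ as its extension in this inventory. No smaller conjunction from the listed features achieves this: [+dorsal] alone would also admit /w, ɥ, ɟ, ɣ, …/; [−voice] alone would also admit /ʃ, ts, θ, s, …/; and checking the remaining single features turns up none with this extension.

[−voice, +dorsal]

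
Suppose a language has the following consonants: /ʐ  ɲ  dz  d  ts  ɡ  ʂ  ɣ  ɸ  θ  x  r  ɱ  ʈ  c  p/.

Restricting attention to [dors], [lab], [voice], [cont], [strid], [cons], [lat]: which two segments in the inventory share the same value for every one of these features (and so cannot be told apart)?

ɲ, ɡ

Both /ɲ/ and /ɡ/ are [+dorsal], [-labial], [+voice], [-continuant], [-strident], [+consonantal], [-lateral]. Since the list omits [sonorant], [nasal] and [back] — which do distinguish the palatal nasal from the voiced velar stop — this pair collapses; all other pairs remain distinct.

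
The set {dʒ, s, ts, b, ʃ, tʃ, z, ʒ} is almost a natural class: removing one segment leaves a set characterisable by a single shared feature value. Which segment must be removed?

b

/ts, ʃ, dʒ, z, ʒ, tʃ, s/ are all [+strident], but /b/ (voiced bilabial stop) is [-strident]. No other single segment can be removed to leave a set sharing one feature value that the removed segment lacks, so /b/ is the odd one out.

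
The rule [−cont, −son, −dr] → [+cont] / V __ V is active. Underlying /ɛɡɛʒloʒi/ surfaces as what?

[ɛɣɛʒloʒi]

Only /ɡ/ occurs between two vowels (/ɛ/ __ /ɛ/) and matches the structural description. It is a voiced velar stop, so [−cont, −son, −dr] holds; changing it to [+continuant] with all other features held fixed yields /ɣ/ (voiced velar fricative). No other segment meets both the structural description and the environment, so the output is [ɛɣɛʒloʒi].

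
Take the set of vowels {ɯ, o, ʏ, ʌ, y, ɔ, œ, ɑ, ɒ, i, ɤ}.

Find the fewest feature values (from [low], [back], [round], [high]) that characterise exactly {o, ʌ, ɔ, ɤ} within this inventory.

Every target segment is [−high], [−low], [+back]; each remaining inventory member fails at least one of these. Each conjunct is needed — [−low, +back] alone would also admit /ɯ/; [−high, +back] alone would also admit /ɑ, ɒ/; [−high, −low] alone would also admit /œ/ — and no other combination of two listed features has exactly this extension, so three is the minimum.

[−high, −low, +back]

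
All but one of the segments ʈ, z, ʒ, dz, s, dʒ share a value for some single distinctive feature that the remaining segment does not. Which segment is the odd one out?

ʈ

[strident] groups all but one: /z, ʒ, dz, s, dʒ/ share [+strident] while /ʈ/ (voiceless retroflex stop) alone is [-strident]. Removing any other segment would not leave a single-feature class that excludes it.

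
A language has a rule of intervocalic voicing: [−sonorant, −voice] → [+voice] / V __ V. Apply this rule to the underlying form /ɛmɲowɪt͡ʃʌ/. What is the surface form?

/t͡ʃ/ satisfies [−sonorant, −voice] and sits in V __ V. The [+voice] counterpart of the voiceless postalveolar affricate is /d͡ʒ/. Other segments in /ɛmɲowɪt͡ʃʌ/ either fail the structural description or are not in the environment, so the surface form is [ɛmɲowɪd͡ʒʌ].

[ɛmɲowɪd͡ʒʌ]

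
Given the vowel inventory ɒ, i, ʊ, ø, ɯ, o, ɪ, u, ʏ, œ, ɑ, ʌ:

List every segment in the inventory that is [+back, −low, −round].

Eliminate segments failing any feature: /ɒ, ɑ/ are [+low]; /i, ø, ɪ, ʏ, œ/ are [−back]; /ʊ, o, u/ are [+round]. The remaining /ɯ, ʌ/ satisfy [+back], [−low], [−round].

ɯ, ʌ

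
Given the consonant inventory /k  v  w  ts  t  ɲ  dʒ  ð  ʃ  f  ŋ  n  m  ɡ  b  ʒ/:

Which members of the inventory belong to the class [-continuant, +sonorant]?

ɲ, ŋ, n, m

Checking each segment against [-continuant], [+sonorant]: /ɲ/ (palatal nasal), /ŋ/ (velar nasal), /n/ (alveolar nasal), /m/ (bilabial nasal) satisfy every feature; every other segment in the inventory fails at least one.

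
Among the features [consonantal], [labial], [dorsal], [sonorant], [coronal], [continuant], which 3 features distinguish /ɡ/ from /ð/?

The two segments share [+consonantal], [-labial], [-sonorant]. The only features from the list on which they differ: /ɡ/ is [-continuant] while /ð/ is [+continuant]; /ɡ/ is [-coronal] while /ð/ is [+coronal]; /ɡ/ is [+dorsal] while /ð/ is [-dorsal].

[continuant], [coronal], [dorsal]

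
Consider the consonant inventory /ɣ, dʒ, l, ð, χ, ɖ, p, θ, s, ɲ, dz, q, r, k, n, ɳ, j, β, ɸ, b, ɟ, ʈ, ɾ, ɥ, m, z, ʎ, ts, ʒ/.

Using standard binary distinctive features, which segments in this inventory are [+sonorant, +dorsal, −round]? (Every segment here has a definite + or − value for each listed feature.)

The [+sonorant] segments are /l, ɲ, r, n, ɳ, j, ɾ, ɥ, m, ʎ/.
Within that set, [+dorsal] gives /ɲ, j, ɥ, ʎ/.
Intersecting with [−round] leaves /ɲ, j, ʎ/.

ɲ, j, ʎ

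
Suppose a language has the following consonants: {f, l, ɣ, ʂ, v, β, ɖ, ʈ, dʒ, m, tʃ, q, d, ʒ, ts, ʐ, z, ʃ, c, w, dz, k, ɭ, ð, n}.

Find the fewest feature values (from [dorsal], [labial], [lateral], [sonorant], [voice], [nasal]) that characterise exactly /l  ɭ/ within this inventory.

Every target segment is [+lateral] and no other inventory member is, so one feature is enough.

[+lateral]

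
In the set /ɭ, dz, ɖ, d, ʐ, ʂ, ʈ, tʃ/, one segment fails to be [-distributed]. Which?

tʃ

/ʈ, ɭ, ʐ, dz, ɖ, d, ʂ/ are all [-distributed]; /tʃ/ (voiceless postalveolar affricate) is [+distributed].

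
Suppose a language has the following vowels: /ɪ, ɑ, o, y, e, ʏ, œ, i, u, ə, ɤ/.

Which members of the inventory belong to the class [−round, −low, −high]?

Checking each segment against [−round], [−low], [−high]: /e/ (mid front unrounded tense vowel), /ə/ (mid central vowel (schwa)), /ɤ/ (mid back unrounded tense vowel) satisfy every feature; every other segment in the inventory fails at least one.

e, ə, ɤ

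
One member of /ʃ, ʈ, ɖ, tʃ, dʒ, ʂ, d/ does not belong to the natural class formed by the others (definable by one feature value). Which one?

d

/ʃ, dʒ, ɖ, ʈ, tʃ, ʂ/ are all [−anterior], but /d/ (voiced alveolar stop) is [+anterior]. No other single segment can be removed to leave a set sharing one feature value that the removed segment lacks, so /d/ is the odd one out.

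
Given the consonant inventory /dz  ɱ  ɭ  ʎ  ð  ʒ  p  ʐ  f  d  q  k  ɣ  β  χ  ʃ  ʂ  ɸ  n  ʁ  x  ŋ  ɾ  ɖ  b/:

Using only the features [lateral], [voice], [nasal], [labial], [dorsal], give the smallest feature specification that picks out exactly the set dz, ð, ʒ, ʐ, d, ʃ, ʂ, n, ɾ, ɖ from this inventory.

[−lateral, −labial, −dorsal]

The class [−lateral], [−labial], [−dorsal] has exactly /dz, ð, ʒ, ʐ, d, ʃ, ʂ, n, ɾ, ɖ/ as its extension in this inventory. No smaller conjunction from the listed features achieves this: [−labial, −dorsal] alone would also admit /ɭ/; [−lateral, −dorsal] alone would also admit /ɱ, p, f, β, …/; [−lateral, −labial] alone would also admit /q, k, ɣ, χ, …/; and checking the remaining two-feature bundles turns up none with this extension.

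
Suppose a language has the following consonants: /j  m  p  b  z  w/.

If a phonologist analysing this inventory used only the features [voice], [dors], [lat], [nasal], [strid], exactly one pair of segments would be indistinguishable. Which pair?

/j/ (palatal glide) and /w/ (labial-velar glide) are both [+voice], [+dorsal], [−lateral], [−nasal], [−strident], so none of the listed features separates them. (They do differ in [labial], [round] and [back], which are not among the given features.) Every other pair in the inventory differs on at least one listed feature.

j, w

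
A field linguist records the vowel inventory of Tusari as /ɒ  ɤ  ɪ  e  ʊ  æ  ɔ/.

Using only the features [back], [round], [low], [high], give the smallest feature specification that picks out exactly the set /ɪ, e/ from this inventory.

/ɪ, e/ are all [-low], [-back], and no other segment in the inventory matches both values. Dropping any one of them over-generates: [-back] alone would also admit /æ/; [-low] alone would also admit /ɤ, ʊ, ɔ/. No other single listed feature picks out exactly this set either, so fewer than two features will not do.

[-low, -back]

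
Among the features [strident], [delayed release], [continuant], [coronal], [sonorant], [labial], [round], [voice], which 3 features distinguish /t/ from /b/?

[voice], [labial], [coronal]

The two segments share [−strident], [−delayed release], [−continuant], [−sonorant], [−round]. The only features from the list on which they differ: /t/ is [−voice] while /b/ is [+voice]; /t/ is [−labial] while /b/ is [+labial]; /t/ is [+coronal] while /b/ is [−coronal].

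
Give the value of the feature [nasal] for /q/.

[−nasal]

/q/ is the voiceless uvular stop, hence [−nasal].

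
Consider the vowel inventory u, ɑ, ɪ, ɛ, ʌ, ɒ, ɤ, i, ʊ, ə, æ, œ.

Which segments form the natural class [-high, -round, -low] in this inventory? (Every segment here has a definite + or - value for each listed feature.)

ɛ, ʌ, ɤ, ə

Eliminate segments failing any feature: /u, ɪ, i, ʊ/ are [+high]; /ɑ, æ/ are [+low]; /ɒ, œ/ are [+round]. The remaining /ɛ, ʌ, ɤ, ə/ satisfy [-high], [-round], [-low].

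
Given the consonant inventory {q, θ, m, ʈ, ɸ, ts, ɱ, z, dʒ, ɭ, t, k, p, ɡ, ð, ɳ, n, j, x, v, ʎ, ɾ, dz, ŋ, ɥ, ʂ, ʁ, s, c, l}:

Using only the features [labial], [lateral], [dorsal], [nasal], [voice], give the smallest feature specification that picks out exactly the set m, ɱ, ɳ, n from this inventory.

[+nasal, −dorsal]

Every target segment is [+nasal], [−dorsal]; each remaining inventory member fails at least one of these. Each conjunct is needed — [−dorsal] alone would also admit /θ, ʈ, ɸ, ts, …/; [+nasal] alone would also admit /ŋ/ — and no other single listed feature has exactly this extension, so two is the minimum.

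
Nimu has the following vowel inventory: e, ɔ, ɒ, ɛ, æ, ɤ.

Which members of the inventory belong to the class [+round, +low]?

Checking each segment against [+round], [+low]: /ɒ/ (low back rounded vowel) satisfies every feature; every other segment in the inventory fails at least one.

ɒ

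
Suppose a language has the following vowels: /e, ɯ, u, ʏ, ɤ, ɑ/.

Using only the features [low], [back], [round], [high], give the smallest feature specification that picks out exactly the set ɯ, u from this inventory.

[+high, +back]

Every target segment is [+high], [+back]; each remaining inventory member fails at least one of these. Each conjunct is needed — [+back] alone would also admit /ɤ, ɑ/; [+high] alone would also admit /ʏ/ — and no other single listed feature has exactly this extension, so two is the minimum.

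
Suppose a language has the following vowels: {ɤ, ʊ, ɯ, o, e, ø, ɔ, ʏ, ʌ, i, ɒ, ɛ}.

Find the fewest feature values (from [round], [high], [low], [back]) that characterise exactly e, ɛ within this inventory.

[-high, -back, -round]

The class [-high], [-back], [-round] has exactly /e, ɛ/ as its extension in this inventory. No smaller conjunction from the listed features achieves this: [-back, -round] alone would also admit /i/; [-high, -round] alone would also admit /ɤ, ʌ/; [-high, -back] alone would also admit /ø/; and checking the remaining two-feature bundles turns up none with this extension.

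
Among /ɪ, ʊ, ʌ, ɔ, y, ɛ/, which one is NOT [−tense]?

Every segment except /y/ is [−tense]. /y/ (high front rounded tense vowel) is [+tense], so it is the exception.

y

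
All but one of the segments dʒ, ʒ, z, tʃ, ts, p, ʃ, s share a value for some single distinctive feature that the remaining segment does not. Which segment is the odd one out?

p

[strident] (equivalently [labial], [coronal]) groups all but one: /ʒ, dʒ, s, ʃ, z, ts, tʃ/ share [+strident] while /p/ (voiceless bilabial stop) alone is [-strident]. Removing any other segment would not leave a single-feature class that excludes it.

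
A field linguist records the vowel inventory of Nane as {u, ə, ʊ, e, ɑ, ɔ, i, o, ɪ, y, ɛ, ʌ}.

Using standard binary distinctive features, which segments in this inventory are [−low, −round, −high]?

Eliminate segments failing any feature: /u, ʊ, ɔ, o, y/ are [+round]; /ɑ/ is [+low]; /i, ɪ/ are [+high]. The remaining /ə, e, ɛ, ʌ/ satisfy [−low], [−round], [−high].

ə, e, ɛ, ʌ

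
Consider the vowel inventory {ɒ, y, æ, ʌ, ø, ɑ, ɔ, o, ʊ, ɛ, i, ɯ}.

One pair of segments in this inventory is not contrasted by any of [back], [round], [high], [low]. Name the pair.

Both /ɔ/ and /o/ are [+back], [+round], [−high], [−low]. Since the list omits [tense] — which does distinguish the mid back rounded lax vowel from the mid back rounded tense vowel — this pair collapses; all other pairs remain distinct.

ɔ, o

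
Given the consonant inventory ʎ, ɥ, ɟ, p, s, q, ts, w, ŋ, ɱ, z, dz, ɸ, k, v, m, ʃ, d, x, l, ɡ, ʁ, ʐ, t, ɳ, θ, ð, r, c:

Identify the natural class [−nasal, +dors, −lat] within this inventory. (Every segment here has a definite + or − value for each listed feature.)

Checking each segment against [−nasal], [+dorsal], [−lateral]: /ɥ/ (labial-palatal glide), /ɟ/ (voiced palatal stop), /q/ (voiceless uvular stop), /w/ (labial-velar glide), /k/ (voiceless velar stop), /x/ (voiceless velar fricative), among others, satisfy every feature; every other segment in the inventory fails at least one.

ɥ, ɟ, q, w, k, x, ɡ, ʁ, c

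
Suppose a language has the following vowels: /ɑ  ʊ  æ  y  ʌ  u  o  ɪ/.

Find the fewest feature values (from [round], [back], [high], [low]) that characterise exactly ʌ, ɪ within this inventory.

[−low, −round]

/ʌ, ɪ/ are all [−low], [−round], and no other segment in the inventory matches both values. Dropping any one of them over-generates: [−round] alone would also admit /ɑ, æ/; [−low] alone would also admit /ʊ, y, u, o/. No other single listed feature picks out exactly this set either, so fewer than two features will not do.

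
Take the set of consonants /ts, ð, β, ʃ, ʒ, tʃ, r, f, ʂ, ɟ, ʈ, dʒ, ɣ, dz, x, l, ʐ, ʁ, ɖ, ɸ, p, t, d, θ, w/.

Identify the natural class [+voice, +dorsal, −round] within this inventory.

Eliminate segments failing any feature: /ts, ʃ, tʃ, f, ʂ, ʈ, x, ɸ, p, t, θ/ are [−voice]; /ð, β, ʒ, r, dʒ, dz, l, ʐ, ɖ, d/ are [−dorsal]; /w/ is [+round]. The remaining /ɟ, ɣ, ʁ/ satisfy [+voice], [+dorsal], [−round].

ɟ, ɣ, ʁ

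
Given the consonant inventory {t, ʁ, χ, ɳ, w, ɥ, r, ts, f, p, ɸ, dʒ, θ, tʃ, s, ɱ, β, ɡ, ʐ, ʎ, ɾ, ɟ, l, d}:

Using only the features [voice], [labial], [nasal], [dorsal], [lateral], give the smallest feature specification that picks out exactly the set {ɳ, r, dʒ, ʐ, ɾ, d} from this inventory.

The class [+voice], [-lateral], [-labial], [-dorsal] has exactly /ɳ, r, dʒ, ʐ, ɾ, d/ as its extension in this inventory. No smaller conjunction from the listed features achieves this: [-lateral, -labial, -dorsal] alone would also admit /t, ts, θ, tʃ, …/; [+voice, -labial, -dorsal] alone would also admit /l/; [+voice, -lateral, -dorsal] alone would also admit /ɱ, β/; [+voice, -lateral, -labial] alone would also admit /ʁ, ɡ, ɟ/; and checking the remaining three-feature bundles turns up none with this extension.

[+voice, -lateral, -labial, -dorsal]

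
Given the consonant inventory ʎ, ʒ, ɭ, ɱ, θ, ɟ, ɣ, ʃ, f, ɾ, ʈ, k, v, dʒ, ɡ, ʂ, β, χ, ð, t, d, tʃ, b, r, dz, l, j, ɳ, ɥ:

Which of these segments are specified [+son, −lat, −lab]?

ɾ, r, j, ɳ

Eliminate segments failing any feature: /ʎ, ɭ, l/ are [+lateral]; /ʒ, θ, ɟ, ɣ, ʃ, f, ʈ, k, v, dʒ, ɡ, ʂ, β, χ, ð, t, d, tʃ, b, dz/ are [−sonorant]; /ɱ, ɥ/ are [+labial]. The remaining /ɾ, r, j, ɳ/ satisfy [+sonorant], [−lateral], [−labial].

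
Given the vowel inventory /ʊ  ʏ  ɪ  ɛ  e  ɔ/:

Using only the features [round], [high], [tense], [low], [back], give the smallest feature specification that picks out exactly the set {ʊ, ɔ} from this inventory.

Every target segment is [+back] and no other inventory member is, so one feature is enough.

[+back]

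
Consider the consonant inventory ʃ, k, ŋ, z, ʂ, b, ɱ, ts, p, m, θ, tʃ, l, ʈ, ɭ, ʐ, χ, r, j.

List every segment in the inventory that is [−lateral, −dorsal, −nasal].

ʃ, z, ʂ, b, ts, p, θ, tʃ, ʈ, ʐ, r

Among the inventory, the [−lateral] segments are /ʃ, k, ŋ, z, ʂ, b, ɱ, ts, p, m, θ, tʃ, ʈ, ʐ, χ, r, j/.
Then [−dorsal] gives /ʃ, z, ʂ, b, ɱ, ts, p, m, θ, tʃ, ʈ, ʐ, r/.
Among these, [−nasal] leaves /ʃ, z, ʂ, b, ts, p, θ, tʃ, ʈ, ʐ, r/.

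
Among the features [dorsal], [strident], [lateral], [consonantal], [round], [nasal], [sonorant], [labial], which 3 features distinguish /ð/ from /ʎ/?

/ð/ (voiced dental fricative) and /ʎ/ (palatal lateral approximant) agree on [-strident], [+consonantal], [-round], [-nasal], [-labial]. They differ on [sonorant] (/ð/ [-], /ʎ/ [+]), [lateral] (/ð/ [-], /ʎ/ [+]), [dorsal] (/ð/ [-], /ʎ/ [+]).

[sonorant], [lateral], [dorsal]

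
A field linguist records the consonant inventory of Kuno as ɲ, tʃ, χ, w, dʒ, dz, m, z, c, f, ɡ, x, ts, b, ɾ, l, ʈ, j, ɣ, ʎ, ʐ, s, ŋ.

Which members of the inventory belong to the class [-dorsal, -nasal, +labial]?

First, the [-dorsal] segments are /tʃ, dʒ, dz, m, z, f, ts, b, ɾ, l, ʈ, ʐ, s/.
Among these, [-nasal] gives /tʃ, dʒ, dz, z, f, ts, b, ɾ, l, ʈ, ʐ, s/.
Then [+labial] leaves /f, b/.

f, b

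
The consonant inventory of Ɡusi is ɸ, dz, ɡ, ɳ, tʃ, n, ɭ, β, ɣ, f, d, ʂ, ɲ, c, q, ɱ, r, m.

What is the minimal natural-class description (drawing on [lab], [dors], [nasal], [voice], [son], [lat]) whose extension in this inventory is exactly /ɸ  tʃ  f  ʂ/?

[−voice, −dors]

Every target segment is [−voice], [−dorsal]; each remaining inventory member fails at least one of these. Each conjunct is needed — [−dorsal] alone would also admit /dz, ɳ, n, ɭ, …/; [−voice] alone would also admit /c, q/ — and no other single listed feature has exactly this extension, so two is the minimum.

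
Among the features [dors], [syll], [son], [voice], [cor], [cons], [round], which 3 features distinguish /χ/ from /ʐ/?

[voice], [coronal], [dorsal]

/χ/ is the voiceless uvular fricative and /ʐ/ is the voiced retroflex fricative. Both are [-syllabic], [-sonorant], [+consonantal], [-round]. /χ/ is [-voice] while /ʐ/ is [+voice]; /χ/ is [-coronal] while /ʐ/ is [+coronal]; /χ/ is [+dorsal] while /ʐ/ is [-dorsal], so the distinguishing features are [voice], [coronal], [dorsal].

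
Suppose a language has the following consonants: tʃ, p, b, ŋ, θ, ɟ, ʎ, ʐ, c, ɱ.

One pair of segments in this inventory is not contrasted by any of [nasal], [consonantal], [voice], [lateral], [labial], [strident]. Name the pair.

/c/ (voiceless palatal stop) and /θ/ (voiceless dental fricative) are both [−nasal], [+consonantal], [−voice], [−lateral], [−labial], [−strident], so none of the listed features separates them. (They do differ in [continuant] and [dorsal], which are not among the given features.) Every other pair in the inventory differs on at least one listed feature.

c, θ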